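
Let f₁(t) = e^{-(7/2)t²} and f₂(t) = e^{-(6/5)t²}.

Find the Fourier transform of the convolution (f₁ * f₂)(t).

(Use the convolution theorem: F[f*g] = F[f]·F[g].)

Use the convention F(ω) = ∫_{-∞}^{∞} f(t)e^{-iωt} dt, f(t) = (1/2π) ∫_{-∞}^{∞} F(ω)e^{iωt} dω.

F[f₁*f₂](ω) = \frac{\sqrt{105} \pi e^{- \frac{47 \omega^{2}}{168}}}{21}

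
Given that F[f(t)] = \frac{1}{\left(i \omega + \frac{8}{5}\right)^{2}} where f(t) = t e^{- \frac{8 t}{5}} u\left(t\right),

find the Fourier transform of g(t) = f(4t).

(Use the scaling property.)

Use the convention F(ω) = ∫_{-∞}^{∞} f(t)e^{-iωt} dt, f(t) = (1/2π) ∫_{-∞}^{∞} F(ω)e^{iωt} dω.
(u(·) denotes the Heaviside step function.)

F[g](ω) = \frac{100}{\left(5 i \omega + 32\right)^{2}}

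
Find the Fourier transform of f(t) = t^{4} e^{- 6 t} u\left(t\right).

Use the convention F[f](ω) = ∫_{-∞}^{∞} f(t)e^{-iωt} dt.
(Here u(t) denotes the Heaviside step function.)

F(ω) = \frac{24}{\left(i \omega + 6\right)^{5}}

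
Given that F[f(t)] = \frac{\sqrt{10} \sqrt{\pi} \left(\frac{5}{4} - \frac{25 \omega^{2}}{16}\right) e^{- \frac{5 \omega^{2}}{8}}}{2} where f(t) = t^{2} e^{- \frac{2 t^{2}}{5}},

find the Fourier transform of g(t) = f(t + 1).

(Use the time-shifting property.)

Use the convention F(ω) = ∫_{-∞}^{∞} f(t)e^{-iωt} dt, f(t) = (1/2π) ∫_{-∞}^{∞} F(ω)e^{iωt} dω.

F[g](ω) = \frac{5 \sqrt{10} \sqrt{\pi} \left(4 - 5 \omega^{2}\right) e^{\omega \left(- \frac{5 \omega}{8} + i\right)}}{32}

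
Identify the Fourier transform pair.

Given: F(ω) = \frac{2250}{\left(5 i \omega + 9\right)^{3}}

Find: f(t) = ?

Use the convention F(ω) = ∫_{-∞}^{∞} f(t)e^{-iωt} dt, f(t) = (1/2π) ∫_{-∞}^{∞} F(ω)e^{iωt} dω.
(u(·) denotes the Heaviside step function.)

f(t) = 9 t^{2} e^{- \frac{9 t}{5}} u\left(t\right)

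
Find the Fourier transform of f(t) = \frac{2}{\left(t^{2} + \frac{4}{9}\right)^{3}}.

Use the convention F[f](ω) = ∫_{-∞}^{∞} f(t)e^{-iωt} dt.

F(ω) = \frac{27 \pi \left(4 \omega^{2} + 18 \left|{\omega}\right| + 27\right) e^{- \frac{2 \left|{\omega}\right|}{3}}}{128}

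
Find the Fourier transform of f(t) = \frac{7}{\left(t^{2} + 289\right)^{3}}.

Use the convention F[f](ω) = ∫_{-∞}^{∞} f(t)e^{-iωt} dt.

F(ω) = \frac{7 \pi \left(289 \omega^{2} + 51 \left|{\omega}\right| + 3\right) e^{- 17 \left|{\omega}\right|}}{11358856}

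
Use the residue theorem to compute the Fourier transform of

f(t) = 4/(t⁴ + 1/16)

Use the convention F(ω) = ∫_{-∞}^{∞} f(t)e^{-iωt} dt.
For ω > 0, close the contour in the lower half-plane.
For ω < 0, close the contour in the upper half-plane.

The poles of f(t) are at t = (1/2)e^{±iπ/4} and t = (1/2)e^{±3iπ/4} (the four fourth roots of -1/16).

Let g(z) = f(z)e^{-iωz}; for large |z| the factor e^{-iωz} decays in the lower half-plane when ω > 0 and in the upper half-plane when ω < 0.

Case ω > 0 (lower half-plane, clockwise contour ⇒ F(ω) = -2πi·ΣRes):
  Res_{z = - \frac{\sqrt{2}}{4} - \frac{\sqrt{2} i}{4}} g(z) = \sqrt{2} \left(4 + 4 i\right) e^{\frac{\sqrt{2} \omega \left(-1 + i\right)}{4}}
  Res_{z = \frac{\sqrt{2}}{4} - \frac{\sqrt{2} i}{4}} g(z) = \sqrt{2} \left(-4 + 4 i\right) e^{- \frac{\sqrt{2} \omega \left(1 + i\right)}{4}}
  F(ω) = -2πi·ΣRes = 8 \sqrt{2} \pi \left(\left(1 - i\right) e^{\frac{\sqrt{2} i \omega}{2}} + 1 + i\right) e^{- \frac{\sqrt{2} \omega \left(1 + i\right)}{4}} = 32 \pi e^{- \frac{\sqrt{2} \omega}{4}} \sin{\left(\frac{\sqrt{2} \omega}{4} + \frac{\pi}{4} \right)}

Case ω < 0 (upper half-plane, counterclockwise contour ⇒ F(ω) = +2πi·ΣRes):
  Res_{z = \frac{\sqrt{2}}{4} + \frac{\sqrt{2} i}{4}} g(z) = \sqrt{2} \left(-4 - 4 i\right) e^{\frac{\sqrt{2} \omega \left(1 - i\right)}{4}}
  Res_{z = - \frac{\sqrt{2}}{4} + \frac{\sqrt{2} i}{4}} g(z) = \sqrt{2} \left(4 - 4 i\right) e^{\frac{\sqrt{2} \omega \left(1 + i\right)}{4}}
  F(ω) = 2πi·ΣRes = - 8 \sqrt{2} i \pi \left(\left(1 + i\right) e^{\frac{\sqrt{2} \omega \left(1 - i\right)}{4}} - \left(1 - i\right) e^{\frac{\sqrt{2} \omega \left(1 + i\right)}{4}}\right) = 32 \pi e^{\frac{\sqrt{2} \omega}{4}} \cos{\left(\frac{\sqrt{2} \omega}{4} + \frac{\pi}{4} \right)}

Both cases combine into a single formula in |ω|:

F(ω) = 32 \pi e^{- \frac{\sqrt{2} \left|{\omega}\right|}{4}} \sin{\left(\frac{\sqrt{2} \left|{\omega}\right|}{4} + \frac{\pi}{4} \right)}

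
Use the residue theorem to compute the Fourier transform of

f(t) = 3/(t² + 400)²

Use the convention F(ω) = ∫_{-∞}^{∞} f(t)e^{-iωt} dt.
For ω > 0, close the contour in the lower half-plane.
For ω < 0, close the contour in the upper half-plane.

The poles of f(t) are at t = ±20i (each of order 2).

Let g(z) = f(z)e^{-iωz}; for large |z| the factor e^{-iωz} decays in the lower half-plane when ω > 0 and in the upper half-plane when ω < 0.

Case ω > 0 (lower half-plane, clockwise contour ⇒ F(ω) = -2πi·ΣRes):
  Res_{z = - 20 i} g(z) = \frac{3 i \left(20 \omega + 1\right) e^{- 20 \omega}}{32000} (pole of order 2)
  F(ω) = -2πi·ΣRes = \frac{3 \pi \left(20 \omega + 1\right) e^{- 20 \omega}}{16000}

Case ω < 0 (upper half-plane, counterclockwise contour ⇒ F(ω) = +2πi·ΣRes):
  Res_{z = 20 i} g(z) = \frac{3 i \left(20 \omega - 1\right) e^{20 \omega}}{32000} (pole of order 2)
  F(ω) = 2πi·ΣRes = \frac{3 \pi \left(1 - 20 \omega\right) e^{20 \omega}}{16000}

Both cases combine into a single formula in |ω|:

F(ω) = \frac{3 \pi \left(20 \left|{\omega}\right| + 1\right) e^{- 20 \left|{\omega}\right|}}{16000}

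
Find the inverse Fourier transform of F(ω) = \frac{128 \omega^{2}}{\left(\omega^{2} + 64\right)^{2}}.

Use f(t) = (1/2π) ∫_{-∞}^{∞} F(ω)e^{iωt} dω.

f(t) = 4 \left(1 - 8 \left|{t}\right|\right) e^{- 8 \left|{t}\right|}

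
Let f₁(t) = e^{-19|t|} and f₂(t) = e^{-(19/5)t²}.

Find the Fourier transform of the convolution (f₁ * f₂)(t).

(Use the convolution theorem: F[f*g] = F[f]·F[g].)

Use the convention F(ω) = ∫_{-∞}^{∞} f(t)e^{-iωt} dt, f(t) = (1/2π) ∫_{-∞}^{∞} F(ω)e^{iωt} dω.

F[f₁*f₂](ω) = \frac{2 \sqrt{95} \sqrt{\pi} e^{- \frac{5 \omega^{2}}{76}}}{\omega^{2} + 361}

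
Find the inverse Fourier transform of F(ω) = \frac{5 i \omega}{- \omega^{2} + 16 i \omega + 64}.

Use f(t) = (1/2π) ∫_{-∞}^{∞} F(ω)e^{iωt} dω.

f(t) = 5 \left(1 - 8 t\right) e^{- 8 t} u\left(t\right)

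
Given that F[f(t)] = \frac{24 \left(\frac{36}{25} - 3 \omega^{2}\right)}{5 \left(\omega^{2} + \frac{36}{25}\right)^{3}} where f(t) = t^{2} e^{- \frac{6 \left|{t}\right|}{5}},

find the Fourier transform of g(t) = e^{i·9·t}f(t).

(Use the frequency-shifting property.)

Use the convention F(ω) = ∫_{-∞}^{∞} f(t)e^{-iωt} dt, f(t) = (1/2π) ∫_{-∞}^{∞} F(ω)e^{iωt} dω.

F[g](ω) = \frac{9000 \left(12 - 25 \left(\omega - 9\right)^{2}\right)}{\left(25 \left(\omega - 9\right)^{2} + 36\right)^{3}}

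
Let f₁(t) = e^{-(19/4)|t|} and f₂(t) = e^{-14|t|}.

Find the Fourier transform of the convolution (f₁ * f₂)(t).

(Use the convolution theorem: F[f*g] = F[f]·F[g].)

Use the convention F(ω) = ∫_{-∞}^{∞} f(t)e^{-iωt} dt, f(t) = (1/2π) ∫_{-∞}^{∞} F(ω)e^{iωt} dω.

F[f₁*f₂](ω) = \frac{4256}{\left(\omega^{2} + 196\right) \left(16 \omega^{2} + 361\right)}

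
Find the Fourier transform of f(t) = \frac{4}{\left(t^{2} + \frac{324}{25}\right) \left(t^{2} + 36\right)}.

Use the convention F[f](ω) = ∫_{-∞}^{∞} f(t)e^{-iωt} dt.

F(ω) = - \frac{25 \pi e^{- 6 \left|{\omega}\right|}}{864} + \frac{125 \pi e^{- \frac{18 \left|{\omega}\right|}{5}}}{2592}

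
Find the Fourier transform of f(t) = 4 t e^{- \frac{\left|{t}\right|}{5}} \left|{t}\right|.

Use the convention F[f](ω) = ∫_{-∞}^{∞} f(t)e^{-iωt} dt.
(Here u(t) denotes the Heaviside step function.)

F(ω) = \frac{10000 i \omega \left(25 \omega^{2} - 3\right)}{\left(25 \omega^{2} + 1\right)^{3}}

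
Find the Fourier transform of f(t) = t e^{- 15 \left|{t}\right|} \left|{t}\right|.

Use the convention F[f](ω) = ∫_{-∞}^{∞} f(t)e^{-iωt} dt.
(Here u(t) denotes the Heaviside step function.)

F(ω) = \frac{4 i \omega \left(\omega^{2} - 675\right)}{\left(\omega^{2} + 225\right)^{3}}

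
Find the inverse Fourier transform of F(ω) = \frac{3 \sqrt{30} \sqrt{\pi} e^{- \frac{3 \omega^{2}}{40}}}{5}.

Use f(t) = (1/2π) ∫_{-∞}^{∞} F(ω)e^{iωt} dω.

f(t) = 6 e^{- \frac{10 t^{2}}{3}}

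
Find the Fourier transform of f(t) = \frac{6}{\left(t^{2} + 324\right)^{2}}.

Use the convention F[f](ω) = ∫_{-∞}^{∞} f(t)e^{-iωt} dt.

F(ω) = \frac{\pi \left(18 \left|{\omega}\right| + 1\right) e^{- 18 \left|{\omega}\right|}}{1944}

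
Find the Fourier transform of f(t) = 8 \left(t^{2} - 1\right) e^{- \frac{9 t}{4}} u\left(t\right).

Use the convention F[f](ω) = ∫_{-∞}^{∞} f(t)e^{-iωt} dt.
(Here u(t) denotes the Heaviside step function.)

F(ω) = \frac{32 \left(128 i \omega - \left(4 i \omega + 9\right)^{3} + 288\right)}{\left(4 i \omega + 9\right)^{4}}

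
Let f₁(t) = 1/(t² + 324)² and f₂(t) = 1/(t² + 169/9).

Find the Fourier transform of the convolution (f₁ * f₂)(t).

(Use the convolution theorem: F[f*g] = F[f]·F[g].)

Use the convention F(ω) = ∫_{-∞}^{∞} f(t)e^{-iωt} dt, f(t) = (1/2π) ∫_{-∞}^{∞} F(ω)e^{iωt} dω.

F[f₁*f₂](ω) = \frac{\pi^{2} \left(18 \left|{\omega}\right| + 1\right) e^{- \frac{67 \left|{\omega}\right|}{3}}}{50544}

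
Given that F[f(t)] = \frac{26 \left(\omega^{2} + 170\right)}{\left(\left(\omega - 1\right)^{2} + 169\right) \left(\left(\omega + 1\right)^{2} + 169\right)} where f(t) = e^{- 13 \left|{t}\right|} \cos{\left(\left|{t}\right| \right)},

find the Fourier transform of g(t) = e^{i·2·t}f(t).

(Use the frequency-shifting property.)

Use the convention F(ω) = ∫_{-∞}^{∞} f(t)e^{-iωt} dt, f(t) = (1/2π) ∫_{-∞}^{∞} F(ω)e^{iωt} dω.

F[g](ω) = \frac{26 \left(\left(\omega - 2\right)^{2} + 170\right)}{\left(\left(\omega - 3\right)^{2} + 169\right) \left(\left(\omega - 1\right)^{2} + 169\right)}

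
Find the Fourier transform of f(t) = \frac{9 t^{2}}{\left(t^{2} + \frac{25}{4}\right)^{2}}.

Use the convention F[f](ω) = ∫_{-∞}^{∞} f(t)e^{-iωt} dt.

F(ω) = \frac{9 \pi \left(2 - 5 \left|{\omega}\right|\right) e^{- \frac{5 \left|{\omega}\right|}{2}}}{10}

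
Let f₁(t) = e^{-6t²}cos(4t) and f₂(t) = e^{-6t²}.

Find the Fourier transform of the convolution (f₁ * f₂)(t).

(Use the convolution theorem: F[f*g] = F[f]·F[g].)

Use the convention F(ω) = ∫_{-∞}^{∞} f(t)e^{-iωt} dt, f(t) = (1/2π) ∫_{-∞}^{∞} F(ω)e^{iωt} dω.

F[f₁*f₂](ω) = \frac{\pi \left(e^{\frac{2 \omega}{3}} + 1\right) e^{- \frac{\omega^{2}}{12} - \frac{\omega}{3} - \frac{2}{3}}}{12}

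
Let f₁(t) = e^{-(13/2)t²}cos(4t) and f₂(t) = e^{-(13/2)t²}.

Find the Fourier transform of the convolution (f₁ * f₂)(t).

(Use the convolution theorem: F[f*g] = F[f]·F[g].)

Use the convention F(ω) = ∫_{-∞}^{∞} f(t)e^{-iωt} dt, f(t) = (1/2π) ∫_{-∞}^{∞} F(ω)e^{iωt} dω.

F[f₁*f₂](ω) = \frac{\pi \left(e^{\frac{8 \omega}{13}} + 1\right) e^{- \frac{\omega^{2}}{13} - \frac{4 \omega}{13} - \frac{8}{13}}}{13}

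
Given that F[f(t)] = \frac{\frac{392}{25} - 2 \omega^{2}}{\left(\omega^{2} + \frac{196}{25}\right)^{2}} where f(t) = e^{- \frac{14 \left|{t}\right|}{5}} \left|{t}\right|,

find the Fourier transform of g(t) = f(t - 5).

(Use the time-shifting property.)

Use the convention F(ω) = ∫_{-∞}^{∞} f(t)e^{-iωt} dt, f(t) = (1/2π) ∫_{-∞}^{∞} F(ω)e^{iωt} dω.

F[g](ω) = \frac{50 \left(196 - 25 \omega^{2}\right) e^{- 5 i \omega}}{\left(25 \omega^{2} + 196\right)^{2}}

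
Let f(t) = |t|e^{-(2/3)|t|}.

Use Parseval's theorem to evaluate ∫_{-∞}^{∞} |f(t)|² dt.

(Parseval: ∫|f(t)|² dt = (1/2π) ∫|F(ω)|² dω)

∫|f(t)|² dt = \frac{27}{16}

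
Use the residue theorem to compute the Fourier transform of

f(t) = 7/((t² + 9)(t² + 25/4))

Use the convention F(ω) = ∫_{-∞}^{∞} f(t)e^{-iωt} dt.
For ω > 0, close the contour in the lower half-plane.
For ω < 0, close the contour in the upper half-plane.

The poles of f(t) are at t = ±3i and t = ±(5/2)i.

Let g(z) = f(z)e^{-iωz}; for large |z| the factor e^{-iωz} decays in the lower half-plane when ω > 0 and in the upper half-plane when ω < 0.

Case ω > 0 (lower half-plane, clockwise contour ⇒ F(ω) = -2πi·ΣRes):
  Res_{z = - 3 i} g(z) = - \frac{14 i e^{- 3 \omega}}{33}
  Res_{z = - \frac{5 i}{2}} g(z) = \frac{28 i e^{- \frac{5 \omega}{2}}}{55}
  F(ω) = -2πi·ΣRes = - \frac{28 \pi e^{- 3 \omega}}{33} + \frac{56 \pi e^{- \frac{5 \omega}{2}}}{55}

Case ω < 0 (upper half-plane, counterclockwise contour ⇒ F(ω) = +2πi·ΣRes):
  Res_{z = 3 i} g(z) = \frac{14 i e^{3 \omega}}{33}
  Res_{z = \frac{5 i}{2}} g(z) = - \frac{28 i e^{\frac{5 \omega}{2}}}{55}
  F(ω) = 2πi·ΣRes = \frac{28 \pi \left(6 e^{\frac{5 \omega}{2}} - 5 e^{3 \omega}\right)}{165}

Both cases combine into a single formula in |ω|:

F(ω) = - \frac{28 \pi e^{- 3 \left|{\omega}\right|}}{33} + \frac{56 \pi e^{- \frac{5 \left|{\omega}\right|}{2}}}{55}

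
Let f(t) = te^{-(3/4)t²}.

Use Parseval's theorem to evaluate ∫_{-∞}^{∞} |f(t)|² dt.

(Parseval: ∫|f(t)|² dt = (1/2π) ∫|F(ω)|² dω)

∫|f(t)|² dt = \frac{\sqrt{6} \sqrt{\pi}}{9}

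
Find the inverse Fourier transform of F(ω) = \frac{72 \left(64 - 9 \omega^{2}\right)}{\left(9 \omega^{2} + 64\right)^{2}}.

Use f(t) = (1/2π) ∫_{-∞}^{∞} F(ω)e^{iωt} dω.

f(t) = 4 e^{- \frac{8 \left|{t}\right|}{3}} \left|{t}\right|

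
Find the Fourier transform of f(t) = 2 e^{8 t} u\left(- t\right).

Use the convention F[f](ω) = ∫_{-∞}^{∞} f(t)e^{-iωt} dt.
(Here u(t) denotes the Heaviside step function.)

F(ω) = - \frac{2}{i \omega - 8}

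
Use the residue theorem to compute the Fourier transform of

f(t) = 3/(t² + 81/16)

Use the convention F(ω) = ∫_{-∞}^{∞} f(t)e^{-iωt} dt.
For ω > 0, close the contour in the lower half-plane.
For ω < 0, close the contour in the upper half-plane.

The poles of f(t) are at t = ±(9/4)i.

Let g(z) = f(z)e^{-iωz}; for large |z| the factor e^{-iωz} decays in the lower half-plane when ω > 0 and in the upper half-plane when ω < 0.

Case ω > 0 (lower half-plane, clockwise contour ⇒ F(ω) = -2πi·ΣRes):
  Res_{z = - \frac{9 i}{4}} g(z) = \frac{2 i e^{- \frac{9 \omega}{4}}}{3}
  F(ω) = -2πi·ΣRes = \frac{4 \pi e^{- \frac{9 \omega}{4}}}{3}

Case ω < 0 (upper half-plane, counterclockwise contour ⇒ F(ω) = +2πi·ΣRes):
  Res_{z = \frac{9 i}{4}} g(z) = - \frac{2 i e^{\frac{9 \omega}{4}}}{3}
  F(ω) = 2πi·ΣRes = \frac{4 \pi e^{\frac{9 \omega}{4}}}{3}

Both cases combine into a single formula in |ω|:

F(ω) = \frac{4 \pi e^{- \frac{9 \left|{\omega}\right|}{4}}}{3}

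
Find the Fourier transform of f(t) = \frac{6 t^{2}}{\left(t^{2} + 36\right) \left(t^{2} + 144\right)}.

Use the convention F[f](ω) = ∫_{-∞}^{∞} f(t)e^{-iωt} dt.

F(ω) = \frac{\pi \left(2 - e^{6 \left|{\omega}\right|}\right) e^{- 12 \left|{\omega}\right|}}{3}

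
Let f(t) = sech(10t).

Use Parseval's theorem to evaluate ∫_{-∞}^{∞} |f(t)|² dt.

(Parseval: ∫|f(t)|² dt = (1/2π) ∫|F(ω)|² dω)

∫|f(t)|² dt = \frac{1}{5}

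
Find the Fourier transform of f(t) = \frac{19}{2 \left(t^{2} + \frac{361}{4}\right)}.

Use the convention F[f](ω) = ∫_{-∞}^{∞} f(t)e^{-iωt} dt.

F(ω) = \pi e^{- \frac{19 \left|{\omega}\right|}{2}}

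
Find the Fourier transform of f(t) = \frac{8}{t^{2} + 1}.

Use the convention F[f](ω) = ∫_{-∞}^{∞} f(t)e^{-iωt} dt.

F(ω) = 8 \pi e^{- \left|{\omega}\right|}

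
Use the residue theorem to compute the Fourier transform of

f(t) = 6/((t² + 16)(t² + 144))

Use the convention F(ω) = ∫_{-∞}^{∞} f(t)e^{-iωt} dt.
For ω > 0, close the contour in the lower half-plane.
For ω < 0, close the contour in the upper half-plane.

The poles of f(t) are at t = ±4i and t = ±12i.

Let g(z) = f(z)e^{-iωz}; for large |z| the factor e^{-iωz} decays in the lower half-plane when ω > 0 and in the upper half-plane when ω < 0.

Case ω > 0 (lower half-plane, clockwise contour ⇒ F(ω) = -2πi·ΣRes):
  Res_{z = - 4 i} g(z) = \frac{3 i e^{- 4 \omega}}{512}
  Res_{z = - 12 i} g(z) = - \frac{i e^{- 12 \omega}}{512}
  F(ω) = -2πi·ΣRes = \frac{\pi \left(3 e^{8 \omega} - 1\right) e^{- 12 \omega}}{256}

Case ω < 0 (upper half-plane, counterclockwise contour ⇒ F(ω) = +2πi·ΣRes):
  Res_{z = 4 i} g(z) = - \frac{3 i e^{4 \omega}}{512}
  Res_{z = 12 i} g(z) = \frac{i e^{12 \omega}}{512}
  F(ω) = 2πi·ΣRes = \frac{\pi \left(3 - e^{8 \omega}\right) e^{4 \omega}}{256}

Both cases combine into a single formula in |ω|:

F(ω) = \frac{\pi \left(3 e^{8 \left|{\omega}\right|} - 1\right) e^{- 12 \left|{\omega}\right|}}{256}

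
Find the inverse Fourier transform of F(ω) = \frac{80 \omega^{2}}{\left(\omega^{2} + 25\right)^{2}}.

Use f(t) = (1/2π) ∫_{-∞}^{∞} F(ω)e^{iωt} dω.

f(t) = 4 \left(1 - 5 \left|{t}\right|\right) e^{- 5 \left|{t}\right|}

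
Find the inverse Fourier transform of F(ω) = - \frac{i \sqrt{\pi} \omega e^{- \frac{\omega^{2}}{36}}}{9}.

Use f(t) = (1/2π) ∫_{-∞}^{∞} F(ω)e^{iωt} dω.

f(t) = 6 t e^{- 9 t^{2}}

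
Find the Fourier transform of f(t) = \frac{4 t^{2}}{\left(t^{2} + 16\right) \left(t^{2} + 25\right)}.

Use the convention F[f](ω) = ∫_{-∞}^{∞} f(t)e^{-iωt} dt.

F(ω) = \frac{4 \pi \left(5 - 4 e^{\left|{\omega}\right|}\right) e^{- 5 \left|{\omega}\right|}}{9}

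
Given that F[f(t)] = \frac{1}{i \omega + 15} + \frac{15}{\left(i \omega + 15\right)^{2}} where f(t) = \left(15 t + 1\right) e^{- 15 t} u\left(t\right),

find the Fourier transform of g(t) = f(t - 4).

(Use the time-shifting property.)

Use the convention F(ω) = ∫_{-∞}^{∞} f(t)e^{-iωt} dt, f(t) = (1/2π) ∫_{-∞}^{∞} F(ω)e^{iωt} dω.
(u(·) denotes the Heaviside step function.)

F[g](ω) = \frac{\left(- i \omega - 30\right) e^{- 4 i \omega}}{\omega^{2} - 30 i \omega - 225}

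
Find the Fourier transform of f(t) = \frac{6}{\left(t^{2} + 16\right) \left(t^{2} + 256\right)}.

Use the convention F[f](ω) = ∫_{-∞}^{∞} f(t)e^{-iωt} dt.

F(ω) = \frac{\pi \left(4 e^{12 \left|{\omega}\right|} - 1\right) e^{- 16 \left|{\omega}\right|}}{640}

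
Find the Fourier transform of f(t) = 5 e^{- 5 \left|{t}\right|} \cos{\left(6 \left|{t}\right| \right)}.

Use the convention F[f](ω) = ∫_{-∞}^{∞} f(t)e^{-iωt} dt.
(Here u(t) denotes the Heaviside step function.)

F(ω) = \frac{50 \left(\omega^{2} + 61\right)}{\omega^{4} - 22 \omega^{2} + 3721}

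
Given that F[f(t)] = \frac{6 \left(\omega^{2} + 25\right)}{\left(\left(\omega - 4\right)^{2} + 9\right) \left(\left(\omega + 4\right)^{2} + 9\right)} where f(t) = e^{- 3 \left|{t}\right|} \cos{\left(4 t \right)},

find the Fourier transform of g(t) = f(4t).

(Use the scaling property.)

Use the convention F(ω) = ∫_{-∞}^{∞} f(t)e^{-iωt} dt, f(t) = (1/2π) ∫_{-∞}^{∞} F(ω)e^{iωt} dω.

F[g](ω) = \frac{24 \left(\omega^{2} + 400\right)}{\omega^{4} - 224 \omega^{2} + 160000}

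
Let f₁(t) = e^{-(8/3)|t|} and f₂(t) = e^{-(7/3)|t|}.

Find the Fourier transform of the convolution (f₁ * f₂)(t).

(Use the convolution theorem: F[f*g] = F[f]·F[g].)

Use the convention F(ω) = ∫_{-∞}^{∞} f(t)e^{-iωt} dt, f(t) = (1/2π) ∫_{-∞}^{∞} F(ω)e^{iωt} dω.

F[f₁*f₂](ω) = \frac{2016}{81 \omega^{4} + 1017 \omega^{2} + 3136}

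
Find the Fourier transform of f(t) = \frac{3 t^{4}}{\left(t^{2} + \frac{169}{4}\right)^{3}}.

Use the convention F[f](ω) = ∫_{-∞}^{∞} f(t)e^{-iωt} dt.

F(ω) = \frac{3 \pi \left(169 \omega^{2} - 130 \left|{\omega}\right| + 12\right) e^{- \frac{13 \left|{\omega}\right|}{2}}}{208}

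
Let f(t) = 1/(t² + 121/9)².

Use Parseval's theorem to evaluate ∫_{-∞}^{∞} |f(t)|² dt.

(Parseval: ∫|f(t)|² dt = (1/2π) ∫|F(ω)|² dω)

∫|f(t)|² dt = \frac{10935 \pi}{311794736}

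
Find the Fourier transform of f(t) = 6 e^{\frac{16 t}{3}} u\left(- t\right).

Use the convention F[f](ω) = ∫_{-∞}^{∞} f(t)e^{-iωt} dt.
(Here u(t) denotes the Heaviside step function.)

F(ω) = - \frac{18}{3 i \omega - 16}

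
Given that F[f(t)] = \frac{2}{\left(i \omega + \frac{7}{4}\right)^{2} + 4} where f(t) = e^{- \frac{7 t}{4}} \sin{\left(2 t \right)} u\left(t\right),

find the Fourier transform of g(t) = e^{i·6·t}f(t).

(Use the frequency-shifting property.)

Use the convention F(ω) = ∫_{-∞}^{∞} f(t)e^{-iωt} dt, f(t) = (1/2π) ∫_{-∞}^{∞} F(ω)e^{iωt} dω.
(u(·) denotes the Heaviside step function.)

F[g](ω) = \frac{32}{\left(4 i \left(\omega - 6\right) + 7\right)^{2} + 64}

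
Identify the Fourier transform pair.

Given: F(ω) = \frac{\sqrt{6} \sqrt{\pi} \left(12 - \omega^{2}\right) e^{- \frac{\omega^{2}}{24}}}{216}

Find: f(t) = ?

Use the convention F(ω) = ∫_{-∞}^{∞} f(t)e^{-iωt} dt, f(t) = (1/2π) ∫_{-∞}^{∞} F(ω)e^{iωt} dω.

f(t) = 4 t^{2} e^{- 6 t^{2}}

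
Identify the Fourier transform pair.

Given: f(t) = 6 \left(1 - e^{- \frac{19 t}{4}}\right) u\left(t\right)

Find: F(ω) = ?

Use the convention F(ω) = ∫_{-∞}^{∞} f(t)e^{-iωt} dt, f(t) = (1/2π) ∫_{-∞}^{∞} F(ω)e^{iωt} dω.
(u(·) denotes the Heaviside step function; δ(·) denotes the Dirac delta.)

F(ω) = 6 \pi \delta\left(\omega\right) - \frac{57 i}{2 \omega \left(i \omega + \frac{19}{4}\right)}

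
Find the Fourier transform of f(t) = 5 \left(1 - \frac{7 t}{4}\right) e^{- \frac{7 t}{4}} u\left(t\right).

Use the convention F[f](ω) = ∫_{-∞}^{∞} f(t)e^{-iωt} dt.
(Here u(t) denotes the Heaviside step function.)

F(ω) = \frac{80 i \omega}{- 16 \omega^{2} + 56 i \omega + 49}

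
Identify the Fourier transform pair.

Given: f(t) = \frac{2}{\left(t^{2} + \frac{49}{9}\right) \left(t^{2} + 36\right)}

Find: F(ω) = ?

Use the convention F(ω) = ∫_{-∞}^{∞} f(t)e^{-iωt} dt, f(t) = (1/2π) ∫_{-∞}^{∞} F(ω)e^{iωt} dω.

F(ω) = - \frac{3 \pi e^{- 6 \left|{\omega}\right|}}{275} + \frac{54 \pi e^{- \frac{7 \left|{\omega}\right|}{3}}}{1925}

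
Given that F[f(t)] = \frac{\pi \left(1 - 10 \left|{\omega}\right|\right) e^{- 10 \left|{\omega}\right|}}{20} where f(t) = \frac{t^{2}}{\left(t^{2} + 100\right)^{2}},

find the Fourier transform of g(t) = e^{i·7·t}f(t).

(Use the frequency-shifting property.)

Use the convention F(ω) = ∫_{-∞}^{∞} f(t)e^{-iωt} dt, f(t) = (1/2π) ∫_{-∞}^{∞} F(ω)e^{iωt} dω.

F[g](ω) = \frac{\pi \left(1 - 10 \left|{\omega - 7}\right|\right) e^{- 10 \left|{\omega - 7}\right|}}{20}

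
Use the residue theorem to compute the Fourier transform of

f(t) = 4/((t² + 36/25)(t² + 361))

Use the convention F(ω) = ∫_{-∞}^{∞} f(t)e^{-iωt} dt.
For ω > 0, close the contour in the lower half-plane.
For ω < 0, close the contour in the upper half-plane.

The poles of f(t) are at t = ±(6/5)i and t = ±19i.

Let g(z) = f(z)e^{-iωz}; for large |z| the factor e^{-iωz} decays in the lower half-plane when ω > 0 and in the upper half-plane when ω < 0.

Case ω > 0 (lower half-plane, clockwise contour ⇒ F(ω) = -2πi·ΣRes):
  Res_{z = - \frac{6 i}{5}} g(z) = \frac{125 i e^{- \frac{6 \omega}{5}}}{26967}
  Res_{z = - 19 i} g(z) = - \frac{50 i e^{- 19 \omega}}{170791}
  F(ω) = -2πi·ΣRes = - \frac{100 \pi e^{- 19 \omega}}{170791} + \frac{250 \pi e^{- \frac{6 \omega}{5}}}{26967}

Case ω < 0 (upper half-plane, counterclockwise contour ⇒ F(ω) = +2πi·ΣRes):
  Res_{z = \frac{6 i}{5}} g(z) = - \frac{125 i e^{\frac{6 \omega}{5}}}{26967}
  Res_{z = 19 i} g(z) = \frac{50 i e^{19 \omega}}{170791}
  F(ω) = 2πi·ΣRes = \frac{50 \pi \left(95 e^{\frac{6 \omega}{5}} - 6 e^{19 \omega}\right)}{512373}

Both cases combine into a single formula in |ω|:

F(ω) = - \frac{100 \pi e^{- 19 \left|{\omega}\right|}}{170791} + \frac{250 \pi e^{- \frac{6 \left|{\omega}\right|}{5}}}{26967}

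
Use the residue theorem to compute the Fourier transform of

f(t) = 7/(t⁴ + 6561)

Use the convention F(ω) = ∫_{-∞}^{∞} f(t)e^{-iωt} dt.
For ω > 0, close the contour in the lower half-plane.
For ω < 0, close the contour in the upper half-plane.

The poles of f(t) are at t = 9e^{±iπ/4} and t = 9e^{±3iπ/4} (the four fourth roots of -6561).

Let g(z) = f(z)e^{-iωz}; for large |z| the factor e^{-iωz} decays in the lower half-plane when ω > 0 and in the upper half-plane when ω < 0.

Case ω > 0 (lower half-plane, clockwise contour ⇒ F(ω) = -2πi·ΣRes):
  Res_{z = - \frac{9 \sqrt{2}}{2} - \frac{9 \sqrt{2} i}{2}} g(z) = \frac{7 \sqrt{2} i \left(1 - i\right) e^{\frac{9 \sqrt{2} \omega \left(-1 + i\right)}{2}}}{5832}
  Res_{z = \frac{9 \sqrt{2}}{2} - \frac{9 \sqrt{2} i}{2}} g(z) = \frac{7 \sqrt{2} i \left(1 + i\right) e^{- \frac{9 \sqrt{2} \omega \left(1 + i\right)}{2}}}{5832}
  F(ω) = -2πi·ΣRes = \frac{7 \sqrt{2} \pi \left(1 - i\right) \left(e^{9 \sqrt{2} i \omega} + i\right) e^{- \frac{9 \sqrt{2} \omega \left(1 + i\right)}{2}}}{2916} = \frac{7 \pi e^{- \frac{9 \sqrt{2} \omega}{2}} \sin{\left(\frac{9 \sqrt{2} \omega}{2} + \frac{\pi}{4} \right)}}{729}

Case ω < 0 (upper half-plane, counterclockwise contour ⇒ F(ω) = +2πi·ΣRes):
  Res_{z = \frac{9 \sqrt{2}}{2} + \frac{9 \sqrt{2} i}{2}} g(z) = \frac{7 \sqrt{2} i \left(-1 + i\right) e^{\frac{9 \sqrt{2} \omega \left(1 - i\right)}{2}}}{5832}
  Res_{z = - \frac{9 \sqrt{2}}{2} + \frac{9 \sqrt{2} i}{2}} g(z) = \frac{7 \sqrt{2} \left(1 - i\right) e^{\frac{9 \sqrt{2} \omega \left(1 + i\right)}{2}}}{5832}
  F(ω) = 2πi·ΣRes = - \frac{7 \sqrt{2} i \pi \left(i \left(1 - i\right) e^{\frac{9 \sqrt{2} \omega \left(1 - i\right)}{2}} - \left(1 - i\right) e^{\frac{9 \sqrt{2} \omega \left(1 + i\right)}{2}}\right)}{2916} = \frac{7 \pi e^{\frac{9 \sqrt{2} \omega}{2}} \cos{\left(\frac{9 \sqrt{2} \omega}{2} + \frac{\pi}{4} \right)}}{729}

Both cases combine into a single formula in |ω|:

F(ω) = \frac{7 \pi e^{- \frac{9 \sqrt{2} \left|{\omega}\right|}{2}} \sin{\left(\frac{9 \sqrt{2} \left|{\omega}\right|}{2} + \frac{\pi}{4} \right)}}{729}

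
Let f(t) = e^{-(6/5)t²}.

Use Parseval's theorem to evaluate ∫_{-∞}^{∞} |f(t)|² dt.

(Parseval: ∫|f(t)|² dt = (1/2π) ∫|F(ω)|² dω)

∫|f(t)|² dt = \frac{\sqrt{15} \sqrt{\pi}}{6}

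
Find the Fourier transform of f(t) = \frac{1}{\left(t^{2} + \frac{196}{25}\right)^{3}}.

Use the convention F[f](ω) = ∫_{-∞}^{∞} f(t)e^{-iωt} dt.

F(ω) = \frac{125 \pi \left(196 \omega^{2} + 210 \left|{\omega}\right| + 75\right) e^{- \frac{14 \left|{\omega}\right|}{5}}}{4302592}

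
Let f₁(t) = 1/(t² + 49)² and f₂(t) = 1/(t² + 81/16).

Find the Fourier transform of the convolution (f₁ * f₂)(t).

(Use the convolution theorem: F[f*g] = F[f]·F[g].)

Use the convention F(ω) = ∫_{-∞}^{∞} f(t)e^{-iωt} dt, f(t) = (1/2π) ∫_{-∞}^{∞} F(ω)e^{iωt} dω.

F[f₁*f₂](ω) = \frac{2 \pi^{2} \left(7 \left|{\omega}\right| + 1\right) e^{- \frac{37 \left|{\omega}\right|}{4}}}{3087}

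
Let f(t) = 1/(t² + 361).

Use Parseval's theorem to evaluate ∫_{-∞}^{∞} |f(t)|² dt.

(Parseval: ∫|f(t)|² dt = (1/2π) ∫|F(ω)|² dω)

∫|f(t)|² dt = \frac{\pi}{13718}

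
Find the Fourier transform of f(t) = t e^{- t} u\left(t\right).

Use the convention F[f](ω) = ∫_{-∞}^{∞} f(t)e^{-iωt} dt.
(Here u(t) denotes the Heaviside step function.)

F(ω) = \frac{1}{\left(i \omega + 1\right)^{2}}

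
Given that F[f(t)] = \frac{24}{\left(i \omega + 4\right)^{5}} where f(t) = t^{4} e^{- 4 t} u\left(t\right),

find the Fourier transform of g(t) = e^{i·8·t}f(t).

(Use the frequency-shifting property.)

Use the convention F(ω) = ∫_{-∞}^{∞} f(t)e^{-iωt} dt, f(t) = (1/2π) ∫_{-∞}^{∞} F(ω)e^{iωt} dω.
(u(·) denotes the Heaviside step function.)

F[g](ω) = \frac{24}{\left(i \left(\omega - 8\right) + 4\right)^{5}}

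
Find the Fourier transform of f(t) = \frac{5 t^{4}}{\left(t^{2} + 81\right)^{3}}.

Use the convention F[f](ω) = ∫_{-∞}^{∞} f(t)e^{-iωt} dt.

F(ω) = \frac{5 \pi \left(27 \omega^{2} - 15 \left|{\omega}\right| + 1\right) e^{- 9 \left|{\omega}\right|}}{24}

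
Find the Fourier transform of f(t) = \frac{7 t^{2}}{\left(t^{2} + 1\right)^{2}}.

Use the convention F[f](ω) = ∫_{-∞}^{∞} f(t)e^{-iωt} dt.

F(ω) = \frac{7 \pi \left(1 - \left|{\omega}\right|\right) e^{- \left|{\omega}\right|}}{2}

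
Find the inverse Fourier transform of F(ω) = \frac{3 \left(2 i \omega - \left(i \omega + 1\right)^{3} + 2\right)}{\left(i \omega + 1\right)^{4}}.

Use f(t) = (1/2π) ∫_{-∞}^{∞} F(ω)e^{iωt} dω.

f(t) = 3 \left(t^{2} - 1\right) e^{- t} u\left(t\right)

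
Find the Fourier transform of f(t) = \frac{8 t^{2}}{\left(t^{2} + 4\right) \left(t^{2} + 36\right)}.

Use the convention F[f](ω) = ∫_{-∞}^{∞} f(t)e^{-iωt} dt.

F(ω) = \frac{\pi \left(3 - e^{4 \left|{\omega}\right|}\right) e^{- 6 \left|{\omega}\right|}}{2}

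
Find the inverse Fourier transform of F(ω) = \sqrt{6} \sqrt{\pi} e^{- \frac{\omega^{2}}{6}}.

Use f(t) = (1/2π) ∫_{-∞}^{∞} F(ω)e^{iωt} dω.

f(t) = 3 e^{- \frac{3 t^{2}}{2}}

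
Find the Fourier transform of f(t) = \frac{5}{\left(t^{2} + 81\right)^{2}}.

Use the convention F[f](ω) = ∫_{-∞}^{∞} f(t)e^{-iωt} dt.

F(ω) = \frac{5 \pi \left(9 \left|{\omega}\right| + 1\right) e^{- 9 \left|{\omega}\right|}}{1458}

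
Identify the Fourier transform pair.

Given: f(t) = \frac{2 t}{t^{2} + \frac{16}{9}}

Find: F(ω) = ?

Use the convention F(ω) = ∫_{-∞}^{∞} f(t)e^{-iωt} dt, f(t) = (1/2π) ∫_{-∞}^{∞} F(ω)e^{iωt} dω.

F(ω) = - 2 i \pi e^{- \frac{4 \left|{\omega}\right|}{3}} \operatorname{sign}{\left(\omega \right)}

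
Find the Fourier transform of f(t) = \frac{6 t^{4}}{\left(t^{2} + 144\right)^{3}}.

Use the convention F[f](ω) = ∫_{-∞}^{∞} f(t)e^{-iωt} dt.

F(ω) = \frac{3 \pi \left(48 \omega^{2} - 20 \left|{\omega}\right| + 1\right) e^{- 12 \left|{\omega}\right|}}{16}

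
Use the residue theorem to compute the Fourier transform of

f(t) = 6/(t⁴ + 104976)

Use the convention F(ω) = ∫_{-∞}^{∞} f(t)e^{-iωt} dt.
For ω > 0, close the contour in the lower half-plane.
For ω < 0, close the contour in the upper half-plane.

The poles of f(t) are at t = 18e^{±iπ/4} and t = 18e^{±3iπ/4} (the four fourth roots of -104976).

Let g(z) = f(z)e^{-iωz}; for large |z| the factor e^{-iωz} decays in the lower half-plane when ω > 0 and in the upper half-plane when ω < 0.

Case ω > 0 (lower half-plane, clockwise contour ⇒ F(ω) = -2πi·ΣRes):
  Res_{z = - 9 \sqrt{2} - 9 \sqrt{2} i} g(z) = \frac{\sqrt{2} i \left(1 - i\right) e^{9 \sqrt{2} \omega \left(-1 + i\right)}}{7776}
  Res_{z = 9 \sqrt{2} - 9 \sqrt{2} i} g(z) = \frac{\sqrt{2} i \left(1 + i\right) e^{- 9 \sqrt{2} \omega \left(1 + i\right)}}{7776}
  F(ω) = -2πi·ΣRes = \frac{\sqrt{2} \pi \left(1 - i\right) \left(e^{18 \sqrt{2} i \omega} + i\right) e^{- 9 \sqrt{2} \omega \left(1 + i\right)}}{3888} = \frac{\pi e^{- 9 \sqrt{2} \omega} \sin{\left(9 \sqrt{2} \omega + \frac{\pi}{4} \right)}}{972}

Case ω < 0 (upper half-plane, counterclockwise contour ⇒ F(ω) = +2πi·ΣRes):
  Res_{z = 9 \sqrt{2} + 9 \sqrt{2} i} g(z) = \frac{\sqrt{2} i \left(-1 + i\right) e^{9 \sqrt{2} \omega \left(1 - i\right)}}{7776}
  Res_{z = - 9 \sqrt{2} + 9 \sqrt{2} i} g(z) = \frac{\sqrt{2} \left(1 - i\right) e^{9 \sqrt{2} \omega \left(1 + i\right)}}{7776}
  F(ω) = 2πi·ΣRes = - \frac{\sqrt{2} i \pi \left(i \left(1 - i\right) e^{9 \sqrt{2} \omega \left(1 - i\right)} - \left(1 - i\right) e^{9 \sqrt{2} \omega \left(1 + i\right)}\right)}{3888} = \frac{\pi e^{9 \sqrt{2} \omega} \cos{\left(9 \sqrt{2} \omega + \frac{\pi}{4} \right)}}{972}

Both cases combine into a single formula in |ω|:

F(ω) = \frac{\pi e^{- 9 \sqrt{2} \left|{\omega}\right|} \sin{\left(9 \sqrt{2} \left|{\omega}\right| + \frac{\pi}{4} \right)}}{972}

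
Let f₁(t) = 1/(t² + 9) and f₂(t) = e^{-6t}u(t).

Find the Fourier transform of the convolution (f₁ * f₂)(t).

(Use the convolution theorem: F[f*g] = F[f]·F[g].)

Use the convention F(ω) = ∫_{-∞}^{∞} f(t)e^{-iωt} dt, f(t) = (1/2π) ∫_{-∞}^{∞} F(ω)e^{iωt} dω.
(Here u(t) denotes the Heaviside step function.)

F[f₁*f₂](ω) = \frac{\pi e^{- 3 \left|{\omega}\right|}}{3 \left(i \omega + 6\right)}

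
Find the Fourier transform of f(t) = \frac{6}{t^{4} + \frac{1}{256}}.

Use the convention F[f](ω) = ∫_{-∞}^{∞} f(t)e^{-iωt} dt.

F(ω) = 384 \pi e^{- \frac{\sqrt{2} \left|{\omega}\right|}{8}} \sin{\left(\frac{\sqrt{2} \left|{\omega}\right|}{8} + \frac{\pi}{4} \right)}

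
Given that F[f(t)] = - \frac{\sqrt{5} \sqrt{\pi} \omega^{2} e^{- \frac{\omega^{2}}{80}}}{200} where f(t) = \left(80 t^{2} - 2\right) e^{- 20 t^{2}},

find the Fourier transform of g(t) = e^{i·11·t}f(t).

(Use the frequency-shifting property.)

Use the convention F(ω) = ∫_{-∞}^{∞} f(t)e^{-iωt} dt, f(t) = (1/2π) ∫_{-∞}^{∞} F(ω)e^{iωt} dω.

F[g](ω) = - \frac{\sqrt{5} \sqrt{\pi} \left(\omega - 11\right)^{2} e^{- \frac{\left(\omega - 11\right)^{2}}{80}}}{200}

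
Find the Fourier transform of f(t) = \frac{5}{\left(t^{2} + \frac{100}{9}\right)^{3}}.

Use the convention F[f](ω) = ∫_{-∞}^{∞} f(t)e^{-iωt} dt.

F(ω) = \frac{27 \pi \left(100 \omega^{2} + 90 \left|{\omega}\right| + 27\right) e^{- \frac{10 \left|{\omega}\right|}{3}}}{160000}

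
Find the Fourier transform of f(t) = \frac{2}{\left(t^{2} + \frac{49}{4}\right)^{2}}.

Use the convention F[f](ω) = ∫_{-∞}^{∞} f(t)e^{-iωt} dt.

F(ω) = \frac{4 \pi \left(7 \left|{\omega}\right| + 2\right) e^{- \frac{7 \left|{\omega}\right|}{2}}}{343}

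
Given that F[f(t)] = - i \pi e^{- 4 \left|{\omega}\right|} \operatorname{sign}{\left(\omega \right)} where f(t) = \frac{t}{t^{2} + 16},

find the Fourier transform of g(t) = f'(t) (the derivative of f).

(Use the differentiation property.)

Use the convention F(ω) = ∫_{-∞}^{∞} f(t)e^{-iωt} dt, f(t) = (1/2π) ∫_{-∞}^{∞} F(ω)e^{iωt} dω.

F[g](ω) = \pi \omega e^{- 4 \left|{\omega}\right|} \operatorname{sign}{\left(\omega \right)}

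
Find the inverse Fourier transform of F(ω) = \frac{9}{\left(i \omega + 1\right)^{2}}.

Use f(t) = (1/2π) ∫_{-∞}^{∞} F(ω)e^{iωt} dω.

f(t) = 9 t e^{- t} u\left(t\right)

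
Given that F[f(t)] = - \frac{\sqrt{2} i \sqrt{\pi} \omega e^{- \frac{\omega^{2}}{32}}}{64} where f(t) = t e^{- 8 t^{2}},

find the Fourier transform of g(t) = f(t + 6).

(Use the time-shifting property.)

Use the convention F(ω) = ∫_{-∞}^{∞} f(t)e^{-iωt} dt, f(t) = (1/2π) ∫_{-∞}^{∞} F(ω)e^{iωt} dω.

F[g](ω) = - \frac{\sqrt{2} i \sqrt{\pi} \omega e^{- \frac{\omega \left(\omega - 192 i\right)}{32}}}{64}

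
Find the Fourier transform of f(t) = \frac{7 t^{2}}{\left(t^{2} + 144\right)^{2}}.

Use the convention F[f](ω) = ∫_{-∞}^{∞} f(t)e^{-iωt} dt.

F(ω) = \frac{7 \pi \left(1 - 12 \left|{\omega}\right|\right) e^{- 12 \left|{\omega}\right|}}{24}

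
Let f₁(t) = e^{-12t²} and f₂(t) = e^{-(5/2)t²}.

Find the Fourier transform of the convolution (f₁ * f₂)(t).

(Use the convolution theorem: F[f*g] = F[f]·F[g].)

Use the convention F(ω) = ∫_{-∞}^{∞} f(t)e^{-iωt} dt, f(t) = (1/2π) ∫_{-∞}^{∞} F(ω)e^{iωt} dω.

F[f₁*f₂](ω) = \frac{\sqrt{30} \pi e^{- \frac{29 \omega^{2}}{240}}}{30}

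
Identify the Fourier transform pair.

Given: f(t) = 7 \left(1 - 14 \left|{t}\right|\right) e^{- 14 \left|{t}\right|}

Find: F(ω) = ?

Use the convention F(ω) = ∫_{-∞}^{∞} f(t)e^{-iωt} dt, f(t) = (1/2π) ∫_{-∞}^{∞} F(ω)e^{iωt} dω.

F(ω) = \frac{392 \omega^{2}}{\left(\omega^{2} + 196\right)^{2}}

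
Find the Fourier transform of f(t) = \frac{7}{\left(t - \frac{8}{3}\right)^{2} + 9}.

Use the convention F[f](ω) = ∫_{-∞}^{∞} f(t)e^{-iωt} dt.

F(ω) = \frac{7 \pi e^{- \frac{8 i \omega}{3} - 3 \left|{\omega}\right|}}{3}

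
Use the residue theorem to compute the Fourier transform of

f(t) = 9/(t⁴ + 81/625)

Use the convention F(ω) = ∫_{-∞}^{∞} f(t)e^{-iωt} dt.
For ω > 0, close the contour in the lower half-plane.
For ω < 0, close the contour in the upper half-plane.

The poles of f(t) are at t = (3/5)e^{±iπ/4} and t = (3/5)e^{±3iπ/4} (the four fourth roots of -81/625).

Let g(z) = f(z)e^{-iωz}; for large |z| the factor e^{-iωz} decays in the lower half-plane when ω > 0 and in the upper half-plane when ω < 0.

Case ω > 0 (lower half-plane, clockwise contour ⇒ F(ω) = -2πi·ΣRes):
  Res_{z = - \frac{3 \sqrt{2}}{10} - \frac{3 \sqrt{2} i}{10}} g(z) = \frac{125 \sqrt{2} i \left(1 - i\right) e^{\frac{3 \sqrt{2} \omega \left(-1 + i\right)}{10}}}{24}
  Res_{z = \frac{3 \sqrt{2}}{10} - \frac{3 \sqrt{2} i}{10}} g(z) = \frac{125 \sqrt{2} i \left(1 + i\right) e^{- \frac{3 \sqrt{2} \omega \left(1 + i\right)}{10}}}{24}
  F(ω) = -2πi·ΣRes = \frac{125 \sqrt{2} \pi \left(1 - i\right) \left(e^{\frac{3 \sqrt{2} i \omega}{5}} + i\right) e^{- \frac{3 \sqrt{2} \omega \left(1 + i\right)}{10}}}{12} = \frac{125 \pi e^{- \frac{3 \sqrt{2} \omega}{10}} \sin{\left(\frac{3 \sqrt{2} \omega}{10} + \frac{\pi}{4} \right)}}{3}

Case ω < 0 (upper half-plane, counterclockwise contour ⇒ F(ω) = +2πi·ΣRes):
  Res_{z = \frac{3 \sqrt{2}}{10} + \frac{3 \sqrt{2} i}{10}} g(z) = \frac{125 \sqrt{2} i \left(-1 + i\right) e^{\frac{3 \sqrt{2} \omega \left(1 - i\right)}{10}}}{24}
  Res_{z = - \frac{3 \sqrt{2}}{10} + \frac{3 \sqrt{2} i}{10}} g(z) = \frac{125 \sqrt{2} \left(1 - i\right) e^{\frac{3 \sqrt{2} \omega \left(1 + i\right)}{10}}}{24}
  F(ω) = 2πi·ΣRes = - \frac{125 \sqrt{2} i \pi \left(i \left(1 - i\right) e^{\frac{3 \sqrt{2} \omega \left(1 - i\right)}{10}} - \left(1 - i\right) e^{\frac{3 \sqrt{2} \omega \left(1 + i\right)}{10}}\right)}{12} = \frac{125 \pi e^{\frac{3 \sqrt{2} \omega}{10}} \cos{\left(\frac{3 \sqrt{2} \omega}{10} + \frac{\pi}{4} \right)}}{3}

Both cases combine into a single formula in |ω|:

F(ω) = \frac{125 \pi e^{- \frac{3 \sqrt{2} \left|{\omega}\right|}{10}} \sin{\left(\frac{3 \sqrt{2} \left|{\omega}\right|}{10} + \frac{\pi}{4} \right)}}{3}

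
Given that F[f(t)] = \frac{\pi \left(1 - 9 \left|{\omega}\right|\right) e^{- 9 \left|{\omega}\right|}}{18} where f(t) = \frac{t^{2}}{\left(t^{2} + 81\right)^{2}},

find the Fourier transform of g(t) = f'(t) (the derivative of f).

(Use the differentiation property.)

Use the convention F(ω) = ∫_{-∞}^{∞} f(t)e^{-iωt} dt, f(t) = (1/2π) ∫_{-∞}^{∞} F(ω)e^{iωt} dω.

F[g](ω) = \frac{i \pi \omega \left(1 - 9 \left|{\omega}\right|\right) e^{- 9 \left|{\omega}\right|}}{18}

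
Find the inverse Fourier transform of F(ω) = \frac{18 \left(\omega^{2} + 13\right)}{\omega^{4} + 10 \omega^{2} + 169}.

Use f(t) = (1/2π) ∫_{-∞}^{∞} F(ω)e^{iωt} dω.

f(t) = 3 e^{- 3 \left|{t}\right|} \cos{\left(2 \left|{t}\right| \right)}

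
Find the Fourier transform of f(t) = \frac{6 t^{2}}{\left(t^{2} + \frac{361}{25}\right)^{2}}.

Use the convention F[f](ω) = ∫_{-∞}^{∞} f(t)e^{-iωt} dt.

F(ω) = \frac{3 \pi \left(5 - 19 \left|{\omega}\right|\right) e^{- \frac{19 \left|{\omega}\right|}{5}}}{19}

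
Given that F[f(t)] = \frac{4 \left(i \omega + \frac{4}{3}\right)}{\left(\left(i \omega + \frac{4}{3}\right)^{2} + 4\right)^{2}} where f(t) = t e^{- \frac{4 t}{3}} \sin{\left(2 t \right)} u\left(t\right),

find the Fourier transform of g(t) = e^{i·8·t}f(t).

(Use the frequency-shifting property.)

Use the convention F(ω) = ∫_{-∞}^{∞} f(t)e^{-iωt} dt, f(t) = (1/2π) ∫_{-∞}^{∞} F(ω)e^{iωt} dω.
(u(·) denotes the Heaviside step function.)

F[g](ω) = \frac{108 \left(3 i \left(\omega - 8\right) + 4\right)}{\left(\left(3 i \left(\omega - 8\right) + 4\right)^{2} + 36\right)^{2}}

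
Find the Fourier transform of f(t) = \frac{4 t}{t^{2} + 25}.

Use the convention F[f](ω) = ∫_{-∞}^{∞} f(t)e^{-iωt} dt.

F(ω) = - 4 i \pi e^{- 5 \left|{\omega}\right|} \operatorname{sign}{\left(\omega \right)}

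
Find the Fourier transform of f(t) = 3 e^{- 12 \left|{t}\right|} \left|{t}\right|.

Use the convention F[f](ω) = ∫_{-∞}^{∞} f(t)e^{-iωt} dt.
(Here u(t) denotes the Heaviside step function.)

F(ω) = \frac{6 \left(144 - \omega^{2}\right)}{\left(\omega^{2} + 144\right)^{2}}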